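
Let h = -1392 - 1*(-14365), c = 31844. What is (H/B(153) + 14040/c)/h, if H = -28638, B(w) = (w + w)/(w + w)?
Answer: -227983608/103278053 ≈ -2.2075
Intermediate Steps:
B(w) = 1 (B(w) = (2*w)/((2*w)) = (2*w)*(1/(2*w)) = 1)
h = 12973 (h = -1392 + 14365 = 12973)
(H/B(153) + 14040/c)/h = (-28638/1 + 14040/31844)/12973 = (-28638*1 + 14040*(1/31844))*(1/12973) = (-28638 + 3510/7961)*(1/12973) = -227983608/7961*1/12973 = -227983608/103278053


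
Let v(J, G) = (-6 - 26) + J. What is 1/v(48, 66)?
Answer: 1/16 ≈ 0.062500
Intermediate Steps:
v(J, G) = -32 + J
1/v(48, 66) = 1/(-32 + 48) = 1/16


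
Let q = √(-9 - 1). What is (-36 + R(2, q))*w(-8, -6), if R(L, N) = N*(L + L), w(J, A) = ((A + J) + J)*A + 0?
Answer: -4752 + 528*I*√10 ≈ -4752.0 + 1669.7*I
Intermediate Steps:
w(J, A) = A*(A + 2*J) (w(J, A) = (A + 2*J)*A + 0 = A*(A + 2*J) + 0 = A*(A + 2*J))
q = I*√10 (q = √(-10) = I*√10 ≈ 3.1623*I)
R(L, N) = 2*L*N (R(L, N) = N*(2*L) = 2*L*N)
(-36 + R(2, q))*w(-8, -6) = (-36 + 2*2*(I*√10))*(-6*(-6 + 2*(-8))) = (-36 + 4*I*√10)*(-6*(-6 - 16)) = (-36 + 4*I*√10)*(-6*(-22)) = (-36 + 4*I*√10)*132 = -4752 + 528*I*√10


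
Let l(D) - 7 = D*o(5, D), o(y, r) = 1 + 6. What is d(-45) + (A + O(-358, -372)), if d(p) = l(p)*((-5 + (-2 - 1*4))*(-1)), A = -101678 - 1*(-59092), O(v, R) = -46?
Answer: -46020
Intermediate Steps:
o(y, r) = 7
A = -42586 (A = -101678 + 59092 = -42586)
l(D) = 7 + 7*D (l(D) = 7 + D*7 = 7 + 7*D)
d(p) = 77 + 77*p (d(p) = (7 + 7*p)*((-5 + (-2 - 1*4))*(-1)) = (7 + 7*p)*((-5 + (-2 - 4))*(-1)) = (7 + 7*p)*((-5 - 6)*(-1)) = (7 + 7*p)*(-11*(-1)) = (7 + 7*p)*11 = 77 + 77*p)
d(-45) + (A + O(-358, -372)) = (77 + 77*(-45)) + (-42586 - 46) = (77 - 3465) - 42632 = -3388 - 42632 = -46020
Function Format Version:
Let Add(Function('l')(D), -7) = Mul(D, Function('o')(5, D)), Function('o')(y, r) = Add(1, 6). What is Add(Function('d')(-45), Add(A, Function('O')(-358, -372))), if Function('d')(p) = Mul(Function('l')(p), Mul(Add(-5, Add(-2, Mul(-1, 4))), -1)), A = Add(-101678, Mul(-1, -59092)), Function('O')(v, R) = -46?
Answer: -46020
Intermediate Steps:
Function('o')(y, r) = 7
A = -42586 (A = Add(-101678, 59092) = -42586)
Function('l')(D) = Add(7, Mul(7, D)) (Function('l')(D) = Add(7, Mul(D, 7)) = Add(7, Mul(7, D)))
Function('d')(p) = Add(77, Mul(77, p)) (Function('d')(p) = Mul(Add(7, Mul(7, p)), Mul(Add(-5, Add(-2, Mul(-1, 4))), -1)) = Mul(Add(7, Mul(7, p)), Mul(Add(-5, Add(-2, -4)), -1)) = Mul(Add(7, Mul(7, p)), Mul(Add(-5, -6), -1)) = Mul(Add(7, Mul(7, p)), Mul(-11, -1)) = Mul(Add(7, Mul(7, p)), 11) = Add(77, Mul(77, p)))
Add(Function('d')(-45), Add(A, Function('O')(-358, -372))) = Add(Add(77, Mul(77, -45)), Add(-42586, -46)) = Add(Add(77, -3465), -42632) = Add(-3388, -42632) = -46020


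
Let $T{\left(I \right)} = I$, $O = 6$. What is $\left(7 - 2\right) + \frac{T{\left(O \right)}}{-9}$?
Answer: $\frac{13}{3} \approx 4.3333$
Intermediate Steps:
$\left(7 - 2\right) + \frac{T{\left(O \right)}}{-9} = \left(7 - 2\right) + \frac{6}{-9} = 5 + 6 \left(- \frac{1}{9}\right) = 5 - \frac{2}{3} = \frac{13}{3}$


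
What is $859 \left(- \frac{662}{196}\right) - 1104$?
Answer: $- \frac{392521}{98} \approx -4005.3$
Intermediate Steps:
$859 \left(- \frac{662}{196}\right) - 1104 = 859 \left(\left(-662\right) \frac{1}{196}\right) - 1104 = 859 \left(- \frac{331}{98}\right) - 1104 = - \frac{284329}{98} - 1104 = - \frac{392521}{98}$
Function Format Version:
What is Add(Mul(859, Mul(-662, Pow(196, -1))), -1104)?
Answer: Rational(-392521, 98) ≈ -4005.3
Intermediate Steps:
Add(Mul(859, Mul(-662, Pow(196, -1))), -1104) = Add(Mul(859, Mul(-662, Rational(1, 196))), -1104) = Add(Mul(859, Rational(-331, 98)), -1104) = Add(Rational(-284329, 98), -1104) = Rational(-392521, 98)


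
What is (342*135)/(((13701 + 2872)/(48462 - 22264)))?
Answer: 1209561660/16573 ≈ 72984.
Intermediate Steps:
(342*135)/(((13701 + 2872)/(48462 - 22264))) = 46170/((16573/26198)) = 46170/((16573*(1/26198))) = 46170/(16573/26198) = 46170*(26198/16573) = 1209561660/16573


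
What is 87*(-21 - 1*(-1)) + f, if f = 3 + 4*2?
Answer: -1729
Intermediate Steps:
f = 11 (f = 3 + 8 = 11)
87*(-21 - 1*(-1)) + f = 87*(-21 - 1*(-1)) + 11 = 87*(-21 + 1) + 11 = 87*(-20) + 11 = -1740 + 11 = -1729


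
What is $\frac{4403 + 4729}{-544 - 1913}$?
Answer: $- \frac{3044}{819} \approx -3.7167$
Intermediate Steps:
$\frac{4403 + 4729}{-544 - 1913} = \frac{9132}{-2457} = 9132 \left(- \frac{1}{2457}\right) = - \frac{3044}{819}$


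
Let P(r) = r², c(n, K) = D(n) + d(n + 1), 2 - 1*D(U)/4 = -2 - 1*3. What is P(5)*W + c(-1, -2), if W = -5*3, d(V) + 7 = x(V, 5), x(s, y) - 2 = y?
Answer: -347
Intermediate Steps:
x(s, y) = 2 + y
d(V) = 0 (d(V) = -7 + (2 + 5) = -7 + 7 = 0)
D(U) = 28 (D(U) = 8 - 4*(-2 - 1*3) = 8 - 4*(-2 - 3) = 8 - 4*(-5) = 8 + 20 = 28)
c(n, K) = 28 (c(n, K) = 28 + 0 = 28)
W = -15
P(5)*W + c(-1, -2) = 5²*(-15) + 28 = 25*(-15) + 28 = -375 + 28 = -347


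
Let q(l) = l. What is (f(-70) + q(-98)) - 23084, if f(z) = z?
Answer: -23252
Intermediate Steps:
(f(-70) + q(-98)) - 23084 = (-70 - 98) - 23084 = -168 - 23084 = -23252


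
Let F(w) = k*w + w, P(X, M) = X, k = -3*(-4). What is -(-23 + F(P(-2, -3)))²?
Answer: -2401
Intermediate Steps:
k = 12
F(w) = 13*w (F(w) = 12*w + w = 13*w)
-(-23 + F(P(-2, -3)))² = -(-23 + 13*(-2))² = -(-23 - 26)² = -1*(-49)² = -1*2401 = -2401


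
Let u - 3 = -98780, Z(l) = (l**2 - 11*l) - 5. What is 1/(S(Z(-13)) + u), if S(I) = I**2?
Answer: -1/4528 ≈ -0.00022085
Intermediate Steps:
Z(l) = -5 + l**2 - 11*l
u = -98777 (u = 3 - 98780 = -98777)
1/(S(Z(-13)) + u) = 1/((-5 + (-13)**2 - 11*(-13))**2 - 98777) = 1/((-5 + 169 + 143)**2 - 98777) = 1/(307**2 - 98777) = 1/(94249 - 98777) = 1/(-4528) = -1/4528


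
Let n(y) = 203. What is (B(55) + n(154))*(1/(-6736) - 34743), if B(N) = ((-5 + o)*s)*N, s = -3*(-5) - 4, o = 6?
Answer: -23636913749/842 ≈ -2.8072e+7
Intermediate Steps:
s = 11 (s = 15 - 4 = 11)
B(N) = 11*N (B(N) = ((-5 + 6)*11)*N = (1*11)*N = 11*N)
(B(55) + n(154))*(1/(-6736) - 34743) = (11*55 + 203)*(1/(-6736) - 34743) = (605 + 203)*(-1/6736 - 34743) = 808*(-234028849/6736) = -23636913749/842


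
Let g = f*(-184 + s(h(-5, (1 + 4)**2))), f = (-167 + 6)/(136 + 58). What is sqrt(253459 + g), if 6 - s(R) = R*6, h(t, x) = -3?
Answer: sqrt(2386045091)/97 ≈ 503.58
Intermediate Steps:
f = -161/194 ≈ -0.82990
s(R) = 6 - 6*R (s(R) = 6 - R*6 = 6 - 6*R)
g = 12880/97 (g = -161*(-184 + (6 - 6*(-3)))/194 = -161*(-184 + (6 + 18))/194 = -161*(-184 + 24)/194 = -161/194*(-160) = 12880/97 ≈ 132.78)
sqrt(253459 + g) = sqrt(253459 + 12880/97) = sqrt(24598403/97) = sqrt(2386045091)/97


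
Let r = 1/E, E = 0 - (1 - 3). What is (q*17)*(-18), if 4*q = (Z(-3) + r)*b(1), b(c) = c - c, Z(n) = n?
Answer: 0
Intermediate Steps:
b(c) = 0
E = 2 (E = 0 - 1*(-2) = 0 + 2 = 2)
r = 1/2 ≈ 0.50000
q = 0 (q = ((-3 + 1/2)*0)/4 = (-5/2*0)/4 = (1/4)*0 = 0)
(q*17)*(-18) = (0*17)*(-18) = 0*(-18) = 0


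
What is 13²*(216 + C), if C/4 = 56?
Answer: 74360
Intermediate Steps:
C = 224 (C = 4*56 = 224)
13²*(216 + C) = 13²*(216 + 224) = 169*440 = 74360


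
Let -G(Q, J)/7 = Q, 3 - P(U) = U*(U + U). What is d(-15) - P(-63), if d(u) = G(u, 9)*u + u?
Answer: 6345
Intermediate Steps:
P(U) = 3 - 2*U² (P(U) = 3 - U*(U + U) = 3 - U*2*U = 3 - 2*U²)
G(Q, J) = -7*Q
d(u) = u - 7*u² (d(u) = (-7*u)*u + u = -7*u² + u = u - 7*u²)
d(-15) - P(-63) = -15*(1 - 7*(-15)) - (3 - 2*(-63)²) = -15*(1 + 105) - (3 - 2*3969) = -15*106 - (3 - 7938) = -1590 - 1*(-7935) = -1590 + 7935 = 6345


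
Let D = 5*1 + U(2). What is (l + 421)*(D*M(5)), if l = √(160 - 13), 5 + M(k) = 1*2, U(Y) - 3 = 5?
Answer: -16419 - 273*√3 ≈ -16892.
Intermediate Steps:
U(Y) = 8 (U(Y) = 3 + 5 = 8)
M(k) = -3 (M(k) = -5 + 1*2 = -5 + 2 = -3)
D = 13 (D = 5*1 + 8 = 5 + 8 = 13)
l = 7*√3 (l = √147 = 7*√3 ≈ 12.124)
(l + 421)*(D*M(5)) = (7*√3 + 421)*(13*(-3)) = (421 + 7*√3)*(-39) = -16419 - 273*√3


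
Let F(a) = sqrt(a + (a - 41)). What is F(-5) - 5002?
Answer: -5002 + I*sqrt(51) ≈ -5002.0 + 7.1414*I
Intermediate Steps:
F(a) = sqrt(-41 + 2*a) (F(a) = sqrt(a + (-41 + a)) = sqrt(-41 + 2*a))
F(-5) - 5002 = sqrt(-41 + 2*(-5)) - 5002 = sqrt(-41 - 10) - 5002 = sqrt(-51) - 5002 = I*sqrt(51) - 5002 = -5002 + I*sqrt(51)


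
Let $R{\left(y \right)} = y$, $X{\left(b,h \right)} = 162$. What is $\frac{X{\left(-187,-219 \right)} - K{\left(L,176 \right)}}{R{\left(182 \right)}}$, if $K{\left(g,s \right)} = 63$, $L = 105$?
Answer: $\frac{99}{182} \approx 0.54396$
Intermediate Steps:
$\frac{X{\left(-187,-219 \right)} - K{\left(L,176 \right)}}{R{\left(182 \right)}} = \frac{162 - 63}{182} = \left(162 - 63\right) \frac{1}{182} = 99 \cdot \frac{1}{182} = \frac{99}{182}$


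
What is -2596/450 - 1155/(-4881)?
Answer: -2025221/366075 ≈ -5.5323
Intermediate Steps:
-2596/450 - 1155/(-4881) = -2596*1/450 - 1155*(-1/4881) = -1298/225 + 385/1627 = -2025221/366075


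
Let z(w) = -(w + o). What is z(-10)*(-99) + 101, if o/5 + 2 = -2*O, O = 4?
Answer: -5839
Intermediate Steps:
o = -50 (o = -10 + 5*(-2*4) = -10 + 5*(-8) = -10 - 40 = -50)
z(w) = 50 - w (z(w) = -(w - 50) = -(-50 + w) = 50 - w)
z(-10)*(-99) + 101 = (50 - 1*(-10))*(-99) + 101 = (50 + 10)*(-99) + 101 = 60*(-99) + 101 = -5940 + 101 = -5839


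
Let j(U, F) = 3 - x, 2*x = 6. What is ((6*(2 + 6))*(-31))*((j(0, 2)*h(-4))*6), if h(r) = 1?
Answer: 0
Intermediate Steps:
x = 3 (x = (1/2)*6 = 3)
j(U, F) = 0 (j(U, F) = 3 - 1*3 = 3 - 3 = 0)
((6*(2 + 6))*(-31))*((j(0, 2)*h(-4))*6) = ((6*(2 + 6))*(-31))*((0*1)*6) = ((6*8)*(-31))*(0*6) = (48*(-31))*0 = -1488*0 = 0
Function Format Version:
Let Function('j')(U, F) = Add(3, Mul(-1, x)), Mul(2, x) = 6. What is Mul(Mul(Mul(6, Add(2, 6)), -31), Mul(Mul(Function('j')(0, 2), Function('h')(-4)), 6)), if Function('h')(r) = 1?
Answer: 0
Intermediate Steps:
x = 3 (x = Mul(Rational(1, 2), 6) = 3)
Function('j')(U, F) = 0 (Function('j')(U, F) = Add(3, Mul(-1, 3)) = Add(3, -3) = 0)
Mul(Mul(Mul(6, Add(2, 6)), -31), Mul(Mul(Function('j')(0, 2), Function('h')(-4)), 6)) = Mul(Mul(Mul(6, Add(2, 6)), -31), Mul(Mul(0, 1), 6)) = Mul(Mul(Mul(6, 8), -31), Mul(0, 6)) = Mul(Mul(48, -31), 0) = Mul(-1488, 0) = 0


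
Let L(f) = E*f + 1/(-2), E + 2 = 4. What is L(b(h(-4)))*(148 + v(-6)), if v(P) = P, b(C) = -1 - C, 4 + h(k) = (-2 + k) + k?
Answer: 3621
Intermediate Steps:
E = 2 (E = -2 + 4 = 2)
h(k) = -6 + 2*k (h(k) = -4 + ((-2 + k) + k) = -4 + (-2 + 2*k) = -6 + 2*k)
L(f) = -½ + 2*f (L(f) = 2*f + 1/(-2) = 2*f - ½ = -½ + 2*f)
L(b(h(-4)))*(148 + v(-6)) = (-½ + 2*(-1 - (-6 + 2*(-4))))*(148 - 6) = (-½ + 2*(-1 - (-6 - 8)))*142 = (-½ + 2*(-1 - 1*(-14)))*142 = (-½ + 2*(-1 + 14))*142 = (-½ + 2*13)*142 = (-½ + 26)*142 = (51/2)*142 = 3621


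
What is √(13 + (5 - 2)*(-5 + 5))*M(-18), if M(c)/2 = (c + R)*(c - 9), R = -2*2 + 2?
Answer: 1080*√13 ≈ 3894.0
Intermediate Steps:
R = -2 (R = -4 + 2 = -2)
M(c) = 2*(-9 + c)*(-2 + c) (M(c) = 2*((c - 2)*(c - 9)) = 2*((-2 + c)*(-9 + c)) = 2*((-9 + c)*(-2 + c)) = 2*(-9 + c)*(-2 + c))
√(13 + (5 - 2)*(-5 + 5))*M(-18) = √(13 + (5 - 2)*(-5 + 5))*(36 - 22*(-18) + 2*(-18)²) = √(13 + 3*0)*(36 + 396 + 2*324) = √(13 + 0)*(36 + 396 + 648) = √13*1080 = 1080*√13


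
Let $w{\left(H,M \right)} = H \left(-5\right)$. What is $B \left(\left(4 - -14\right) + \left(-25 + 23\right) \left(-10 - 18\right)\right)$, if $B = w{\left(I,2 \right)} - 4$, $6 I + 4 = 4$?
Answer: $-296$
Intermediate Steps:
$I = 0$ ($I = - \frac{2}{3} + \frac{1}{6} \cdot 4 = - \frac{2}{3} + \frac{2}{3} = 0$)
$w{\left(H,M \right)} = - 5 H$
$B = -4$ ($B = \left(-5\right) 0 - 4 = 0 - 4 = -4$)
$B \left(\left(4 - -14\right) + \left(-25 + 23\right) \left(-10 - 18\right)\right) = - 4 \left(\left(4 - -14\right) + \left(-25 + 23\right) \left(-10 - 18\right)\right) = - 4 \left(\left(4 + 14\right) - -56\right) = - 4 \left(18 + 56\right) = \left(-4\right) 74 = -296$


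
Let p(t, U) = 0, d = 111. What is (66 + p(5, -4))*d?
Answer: 7326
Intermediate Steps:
(66 + p(5, -4))*d = (66 + 0)*111 = 66*111 = 7326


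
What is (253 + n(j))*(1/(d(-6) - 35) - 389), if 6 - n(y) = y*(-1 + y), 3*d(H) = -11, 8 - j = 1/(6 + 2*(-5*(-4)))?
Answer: -19415305099/245456 ≈ -79099.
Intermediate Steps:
j = 367/46 (j = 8 - 1/(6 + 2*(-5*(-4))) = 8 - 1/(6 + 2*20) = 8 - 1/(6 + 40) = 8 - 1/46 = 367/46 ≈ 7.9783)
d(H) = -11/3 (d(H) = (1/3)*(-11) = -11/3)
n(y) = 6 - y*(-1 + y)
(253 + n(j))*(1/(d(-6) - 35) - 389) = (253 + (6 + 367/46 - (367/46)**2))*(1/(-11/3 - 35) - 389) = (253 + (6 + 367/46 - 1*134689/2116))*(1/(-116/3) - 389) = (253 + (6 + 367/46 - 134689/2116))*(-3/116 - 389) = (253 - 105111/2116)*(-45127/116) = (430237/2116)*(-45127/116) = -19415305099/245456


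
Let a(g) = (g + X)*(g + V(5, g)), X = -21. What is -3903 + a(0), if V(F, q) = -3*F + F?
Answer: -3693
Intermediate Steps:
V(F, q) = -2*F
a(g) = (-21 + g)*(-10 + g) (a(g) = (g - 21)*(g - 2*5) = (-21 + g)*(g - 10) = (-21 + g)*(-10 + g))
-3903 + a(0) = -3903 + (210 + 0**2 - 31*0) = -3903 + (210 + 0 + 0) = -3903 + 210 = -3693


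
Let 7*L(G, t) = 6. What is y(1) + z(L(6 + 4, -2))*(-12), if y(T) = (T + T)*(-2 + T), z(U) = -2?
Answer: 22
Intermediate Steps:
L(G, t) = 6/7 (L(G, t) = (⅐)*6 = 6/7)
y(T) = 2*T*(-2 + T) (y(T) = (2*T)*(-2 + T) = 2*T*(-2 + T))
y(1) + z(L(6 + 4, -2))*(-12) = 2*1*(-2 + 1) - 2*(-12) = 2*1*(-1) + 24 = -2 + 24 = 22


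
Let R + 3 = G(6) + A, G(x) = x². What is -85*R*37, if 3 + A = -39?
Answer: 28305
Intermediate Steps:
A = -42 (A = -3 - 39 = -42)
R = -9 (R = -3 + (6² - 42) = -3 + (36 - 42) = -3 - 6 = -9)
-85*R*37 = -85*(-9)*37 = 765*37 = 28305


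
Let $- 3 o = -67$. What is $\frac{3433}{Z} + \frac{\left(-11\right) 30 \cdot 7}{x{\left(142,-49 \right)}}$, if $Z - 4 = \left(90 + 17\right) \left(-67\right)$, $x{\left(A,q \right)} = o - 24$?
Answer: $\frac{9927257}{7165} \approx 1385.5$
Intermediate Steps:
$o = \frac{67}{3}$ ($o = \left(- \frac{1}{3}\right) \left(-67\right) = \frac{67}{3} \approx 22.333$)
$x{\left(A,q \right)} = - \frac{5}{3}$ ($x{\left(A,q \right)} = \frac{67}{3} - 24 = - \frac{5}{3}$)
$Z = -7165$ ($Z = 4 + \left(90 + 17\right) \left(-67\right) = 4 + 107 \left(-67\right) = 4 - 7169 = -7165$)
$\frac{3433}{Z} + \frac{\left(-11\right) 30 \cdot 7}{x{\left(142,-49 \right)}} = \frac{3433}{-7165} + \frac{\left(-11\right) 30 \cdot 7}{- \frac{5}{3}} = 3433 \left(- \frac{1}{7165}\right) + \left(-330\right) 7 \left(- \frac{3}{5}\right) = - \frac{3433}{7165} - -1386 = - \frac{3433}{7165} + 1386 = \frac{9927257}{7165}$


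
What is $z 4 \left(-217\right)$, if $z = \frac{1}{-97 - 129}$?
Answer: $\frac{434}{113} \approx 3.8407$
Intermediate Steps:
$z = - \frac{1}{226}$ ($z = \frac{1}{-226} = - \frac{1}{226} \approx -0.0044248$)
$z 4 \left(-217\right) = \left(- \frac{1}{226}\right) 4 \left(-217\right) = \left(- \frac{2}{113}\right) \left(-217\right) = \frac{434}{113}$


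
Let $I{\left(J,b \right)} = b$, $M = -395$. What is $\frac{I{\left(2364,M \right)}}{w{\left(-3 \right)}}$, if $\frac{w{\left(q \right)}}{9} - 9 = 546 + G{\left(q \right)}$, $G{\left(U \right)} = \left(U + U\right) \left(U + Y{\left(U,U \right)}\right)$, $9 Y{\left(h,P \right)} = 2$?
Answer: $- \frac{79}{1029} \approx -0.076774$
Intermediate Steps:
$Y{\left(h,P \right)} = \frac{2}{9}$ ($Y{\left(h,P \right)} = \frac{1}{9} \cdot 2 = \frac{2}{9}$)
$G{\left(U \right)} = 2 U \left(\frac{2}{9} + U\right)$ ($G{\left(U \right)} = \left(U + U\right) \left(U + \frac{2}{9}\right) = 2 U \left(\frac{2}{9} + U\right)$)
$w{\left(q \right)} = 4995 + 2 q \left(2 + 9 q\right)$ ($w{\left(q \right)} = 81 + 9 \left(546 + \frac{2 q \left(2 + 9 q\right)}{9}\right) = 81 + \left(4914 + 2 q \left(2 + 9 q\right)\right) = 4995 + 2 q \left(2 + 9 q\right)$)
$\frac{I{\left(2364,M \right)}}{w{\left(-3 \right)}} = - \frac{395}{4995 + 2 \left(-3\right) \left(2 + 9 \left(-3\right)\right)} = - \frac{395}{4995 + 2 \left(-3\right) \left(2 - 27\right)} = - \frac{395}{4995 + 2 \left(-3\right) \left(-25\right)} = - \frac{395}{4995 + 150} = - \frac{395}{5145} = \left(-395\right) \frac{1}{5145} = - \frac{79}{1029}$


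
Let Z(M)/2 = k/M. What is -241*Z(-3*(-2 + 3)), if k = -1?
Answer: -482/3 ≈ -160.67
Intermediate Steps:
Z(M) = -2/M (Z(M) = 2*(-1/M) = -2/M)
-241*Z(-3*(-2 + 3)) = -(-482)/((-3*(-2 + 3))) = -(-482)/((-3*1)) = -(-482)/(-3) = -(-482)*(-1)/3 = -241*⅔ = -482/3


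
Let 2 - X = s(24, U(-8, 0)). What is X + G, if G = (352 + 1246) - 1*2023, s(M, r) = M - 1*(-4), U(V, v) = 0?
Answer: -451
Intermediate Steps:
s(M, r) = 4 + M (s(M, r) = M + 4 = 4 + M)
X = -26 (X = 2 - (4 + 24) = 2 - 1*28 = 2 - 28 = -26)
G = -425 (G = 1598 - 2023 = -425)
X + G = -26 - 425 = -451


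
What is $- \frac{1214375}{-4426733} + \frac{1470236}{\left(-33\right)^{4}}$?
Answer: $\frac{7948495033363}{5249755626093} \approx 1.5141$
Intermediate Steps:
$- \frac{1214375}{-4426733} + \frac{1470236}{\left(-33\right)^{4}} = \left(-1214375\right) \left(- \frac{1}{4426733}\right) + \frac{1470236}{1185921} = \frac{1214375}{4426733} + 1470236 \cdot \frac{1}{1185921} = \frac{1214375}{4426733} + \frac{1470236}{1185921} = \frac{7948495033363}{5249755626093}$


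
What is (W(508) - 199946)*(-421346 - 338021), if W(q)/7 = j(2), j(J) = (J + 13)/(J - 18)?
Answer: 2429398040447/16 ≈ 1.5184e+11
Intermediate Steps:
j(J) = (13 + J)/(-18 + J)
W(q) = -105/16 (W(q) = 7*((13 + 2)/(-18 + 2)) = 7*(15/(-16)) = 7*(-1/16*15) = 7*(-15/16) = -105/16)
(W(508) - 199946)*(-421346 - 338021) = (-105/16 - 199946)*(-421346 - 338021) = -3199241/16*(-759367) = 2429398040447/16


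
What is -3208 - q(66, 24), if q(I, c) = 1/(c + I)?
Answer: -288721/90 ≈ -3208.0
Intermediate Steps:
q(I, c) = 1/(I + c)
-3208 - q(66, 24) = -3208 - 1/(66 + 24) = -3208 - 1/90 = -288721/90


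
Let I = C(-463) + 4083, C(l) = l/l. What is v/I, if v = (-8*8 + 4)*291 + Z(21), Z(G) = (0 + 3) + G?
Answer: -4359/1021 ≈ -4.2693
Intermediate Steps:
C(l) = 1
Z(G) = 3 + G
I = 4084 (I = 1 + 4083 = 4084)
v = -17436 (v = (-8*8 + 4)*291 + (3 + 21) = (-64 + 4)*291 + 24 = -60*291 + 24 = -17460 + 24 = -17436)
v/I = -17436/4084 = -17436*1/4084 = -4359/1021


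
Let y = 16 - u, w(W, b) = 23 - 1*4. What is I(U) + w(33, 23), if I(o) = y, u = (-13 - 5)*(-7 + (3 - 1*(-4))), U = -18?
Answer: 35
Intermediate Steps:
w(W, b) = 19 (w(W, b) = 23 - 4 = 19)
u = 0 (u = -18*(-7 + (3 + 4)) = -18*(-7 + 7) = -18*0 = 0)
y = 16 (y = 16 - 1*0 = 16 + 0 = 16)
I(o) = 16
I(U) + w(33, 23) = 16 + 19 = 35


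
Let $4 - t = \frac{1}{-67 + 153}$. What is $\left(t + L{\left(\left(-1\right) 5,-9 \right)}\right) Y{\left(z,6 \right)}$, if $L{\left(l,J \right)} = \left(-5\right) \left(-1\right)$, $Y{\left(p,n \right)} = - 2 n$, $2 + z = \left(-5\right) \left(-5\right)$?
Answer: $- \frac{4638}{43} \approx -107.86$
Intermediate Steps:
$z = 23$ ($z = -2 - -25 = -2 + 25 = 23$)
$L{\left(l,J \right)} = 5$
$t = \frac{343}{86}$ ($t = 4 - \frac{1}{-67 + 153} = 4 - \frac{1}{86} = \frac{343}{86} \approx 3.9884$)
$\left(t + L{\left(\left(-1\right) 5,-9 \right)}\right) Y{\left(z,6 \right)} = \left(\frac{343}{86} + 5\right) \left(\left(-2\right) 6\right) = \frac{773}{86} \left(-12\right) = - \frac{4638}{43}$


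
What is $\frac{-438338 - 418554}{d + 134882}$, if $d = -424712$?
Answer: $\frac{428446}{144915} \approx 2.9565$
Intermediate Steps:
$\frac{-438338 - 418554}{d + 134882} = \frac{-438338 - 418554}{-424712 + 134882} = - \frac{856892}{-289830} = \left(-856892\right) \left(- \frac{1}{289830}\right) = \frac{428446}{144915}$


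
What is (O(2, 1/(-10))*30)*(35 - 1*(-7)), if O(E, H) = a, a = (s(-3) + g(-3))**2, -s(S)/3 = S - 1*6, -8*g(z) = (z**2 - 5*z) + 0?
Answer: 725760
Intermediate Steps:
g(z) = -z**2/8 + 5*z/8 (g(z) = -((z**2 - 5*z) + 0)/8 = -(z**2 - 5*z)/8 = -z**2/8 + 5*z/8)
s(S) = 18 - 3*S (s(S) = -3*(S - 1*6) = -3*(S - 6) = -3*(-6 + S) = 18 - 3*S)
a = 576 (a = ((18 - 3*(-3)) + (1/8)*(-3)*(5 - 1*(-3)))**2 = ((18 + 9) + (1/8)*(-3)*(5 + 3))**2 = (27 + (1/8)*(-3)*8)**2 = (27 - 3)**2 = 24**2 = 576)
O(E, H) = 576
(O(2, 1/(-10))*30)*(35 - 1*(-7)) = (576*30)*(35 - 1*(-7)) = 17280*(35 + 7) = 17280*42 = 725760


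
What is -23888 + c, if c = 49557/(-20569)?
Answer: -491401829/20569 ≈ -23890.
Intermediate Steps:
c = -49557/20569 (c = 49557*(-1/20569) = -49557/20569 ≈ -2.4093)
-23888 + c = -23888 - 49557/20569 = -491401829/20569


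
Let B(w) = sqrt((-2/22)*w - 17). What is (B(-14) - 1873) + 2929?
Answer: 1056 + I*sqrt(1903)/11 ≈ 1056.0 + 3.9658*I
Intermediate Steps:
B(w) = sqrt(-17 - w/11) (B(w) = sqrt((-2*1/22)*w - 17) = sqrt(-w/11 - 17) = sqrt(-17 - w/11))
(B(-14) - 1873) + 2929 = (sqrt(-2057 - 11*(-14))/11 - 1873) + 2929 = (sqrt(-2057 + 154)/11 - 1873) + 2929 = (sqrt(-1903)/11 - 1873) + 2929 = ((I*sqrt(1903))/11 - 1873) + 2929 = (I*sqrt(1903)/11 - 1873) + 2929 = (-1873 + I*sqrt(1903)/11) + 2929 = 1056 + I*sqrt(1903)/11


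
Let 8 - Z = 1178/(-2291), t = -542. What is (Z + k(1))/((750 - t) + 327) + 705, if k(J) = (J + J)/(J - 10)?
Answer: 23534594477/33382161 ≈ 705.00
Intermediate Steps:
Z = 19506/2291 (Z = 8 - 1178/(-2291) = 8 - 1178*(-1)/2291 = 8 - 1*(-1178/2291) = 8 + 1178/2291 = 19506/2291 ≈ 8.5142)
k(J) = 2*J/(-10 + J) (k(J) = (2*J)/(-10 + J) = 2*J/(-10 + J))
(Z + k(1))/((750 - t) + 327) + 705 = (19506/2291 + 2*1/(-10 + 1))/((750 - 1*(-542)) + 327) + 705 = (19506/2291 + 2*1/(-9))/((750 + 542) + 327) + 705 = (19506/2291 + 2*1*(-⅑))/(1292 + 327) + 705 = (19506/2291 - 2/9)/1619 + 705 = (170972/20619)*(1/1619) + 705 = 170972/33382161 + 705 = 23534594477/33382161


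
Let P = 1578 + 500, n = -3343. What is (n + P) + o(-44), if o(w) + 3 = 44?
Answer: -1224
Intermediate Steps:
o(w) = 41 (o(w) = -3 + 44 = 41)
P = 2078
(n + P) + o(-44) = (-3343 + 2078) + 41 = -1265 + 41 = -1224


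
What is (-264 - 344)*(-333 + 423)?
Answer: -54720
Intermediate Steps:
(-264 - 344)*(-333 + 423) = -608*90 = -54720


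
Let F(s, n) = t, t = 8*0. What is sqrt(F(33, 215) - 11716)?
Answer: 2*I*sqrt(2929) ≈ 108.24*I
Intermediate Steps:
t = 0
F(s, n) = 0
sqrt(F(33, 215) - 11716) = sqrt(0 - 11716) = sqrt(-11716) = 2*I*sqrt(2929)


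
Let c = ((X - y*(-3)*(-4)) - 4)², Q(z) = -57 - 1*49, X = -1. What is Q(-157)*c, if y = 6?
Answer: -628474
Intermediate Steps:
Q(z) = -106 (Q(z) = -57 - 49 = -106)
c = 5929 (c = ((-1 - 6*(-3)*(-4)) - 4)² = ((-1 - (-18)*(-4)) - 4)² = ((-1 - 1*72) - 4)² = ((-1 - 72) - 4)² = (-73 - 4)² = (-77)² = 5929)
Q(-157)*c = -106*5929 = -628474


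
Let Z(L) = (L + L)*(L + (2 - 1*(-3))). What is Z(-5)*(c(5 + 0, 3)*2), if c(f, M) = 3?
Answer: 0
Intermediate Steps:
Z(L) = 2*L*(5 + L) (Z(L) = (2*L)*(L + (2 + 3)) = (2*L)*(L + 5) = (2*L)*(5 + L) = 2*L*(5 + L))
Z(-5)*(c(5 + 0, 3)*2) = (2*(-5)*(5 - 5))*(3*2) = (2*(-5)*0)*6 = 0*6 = 0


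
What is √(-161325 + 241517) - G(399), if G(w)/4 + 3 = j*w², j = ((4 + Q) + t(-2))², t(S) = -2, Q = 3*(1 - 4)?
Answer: -31203384 + 8*√1253 ≈ -3.1203e+7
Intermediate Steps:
Q = -9 (Q = 3*(-3) = -9)
j = 49 (j = ((4 - 9) - 2)² = (-5 - 2)² = (-7)² = 49)
G(w) = -12 + 196*w² (G(w) = -12 + 4*(49*w²) = -12 + 196*w²)
√(-161325 + 241517) - G(399) = √(-161325 + 241517) - (-12 + 196*399²) = √80192 - (-12 + 196*159201) = 8*√1253 - (-12 + 31203396) = 8*√1253 - 1*31203384 = 8*√1253 - 31203384 = -31203384 + 8*√1253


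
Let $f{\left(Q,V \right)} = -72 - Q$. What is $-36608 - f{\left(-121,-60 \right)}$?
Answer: $-36657$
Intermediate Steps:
$-36608 - f{\left(-121,-60 \right)} = -36608 - \left(-72 - -121\right) = -36608 - \left(-72 + 121\right) = -36608 - 49 = -36657$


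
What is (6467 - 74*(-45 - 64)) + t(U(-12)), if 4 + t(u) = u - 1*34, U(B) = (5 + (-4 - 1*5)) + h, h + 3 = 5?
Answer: 14493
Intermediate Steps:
h = 2 (h = -3 + 5 = 2)
U(B) = -2 (U(B) = (5 + (-4 - 1*5)) + 2 = (5 + (-4 - 5)) + 2 = (5 - 9) + 2 = -4 + 2 = -2)
t(u) = -38 + u (t(u) = -4 + (u - 1*34) = -4 + (u - 34) = -4 + (-34 + u) = -38 + u)
(6467 - 74*(-45 - 64)) + t(U(-12)) = (6467 - 74*(-45 - 64)) + (-38 - 2) = (6467 - 74*(-109)) - 40 = (6467 + 8066) - 40 = 14533 - 40 = 14493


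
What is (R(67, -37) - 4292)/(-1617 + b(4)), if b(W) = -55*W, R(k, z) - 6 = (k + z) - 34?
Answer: 390/167 ≈ 2.3353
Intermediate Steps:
R(k, z) = -28 + k + z (R(k, z) = 6 + ((k + z) - 34) = 6 + (-34 + k + z) = -28 + k + z)
(R(67, -37) - 4292)/(-1617 + b(4)) = ((-28 + 67 - 37) - 4292)/(-1617 - 55*4) = (2 - 4292)/(-1617 - 220) = -4290/(-1837) = -4290*(-1/1837) = 390/167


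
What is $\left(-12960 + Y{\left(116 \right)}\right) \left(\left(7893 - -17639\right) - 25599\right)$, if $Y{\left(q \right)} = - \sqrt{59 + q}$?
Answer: $868320 + 335 \sqrt{7} \approx 8.6921 \cdot 10^{5}$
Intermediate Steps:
$\left(-12960 + Y{\left(116 \right)}\right) \left(\left(7893 - -17639\right) - 25599\right) = \left(-12960 - \sqrt{59 + 116}\right) \left(\left(7893 - -17639\right) - 25599\right) = \left(-12960 - \sqrt{175}\right) \left(\left(7893 + 17639\right) - 25599\right) = \left(-12960 - 5 \sqrt{7}\right) \left(25532 - 25599\right) = \left(-12960 - 5 \sqrt{7}\right) \left(-67\right) = 868320 + 335 \sqrt{7}$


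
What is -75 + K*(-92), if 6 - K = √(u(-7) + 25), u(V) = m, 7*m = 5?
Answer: -627 + 552*√35/7 ≈ -160.47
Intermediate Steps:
m = 5/7 (m = (⅐)*5 = 5/7 ≈ 0.71429)
u(V) = 5/7
K = 6 - 6*√35/7 (K = 6 - √(5/7 + 25) = 6 - √(180/7) = 6 - 6*√35/7 ≈ 0.92907)
-75 + K*(-92) = -75 + (6 - 6*√35/7)*(-92) = -75 + (-552 + 552*√35/7) = -627 + 552*√35/7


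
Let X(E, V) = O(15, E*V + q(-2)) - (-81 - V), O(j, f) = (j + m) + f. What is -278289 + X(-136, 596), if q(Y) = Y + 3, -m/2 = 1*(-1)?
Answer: -358650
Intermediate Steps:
m = 2 (m = -2*(-1) = 2)
q(Y) = 3 + Y
O(j, f) = 2 + f + j (O(j, f) = (j + 2) + f = (2 + j) + f = 2 + f + j)
X(E, V) = 99 + V + E*V (X(E, V) = (2 + (E*V + (3 - 2)) + 15) - (-81 - V) = (2 + (E*V + 1) + 15) + (81 + V) = (2 + (1 + E*V) + 15) + (81 + V) = (18 + E*V) + (81 + V) = 99 + V + E*V)
-278289 + X(-136, 596) = -278289 + (99 + 596 - 136*596) = -278289 + (99 + 596 - 81056) = -278289 - 80361 = -358650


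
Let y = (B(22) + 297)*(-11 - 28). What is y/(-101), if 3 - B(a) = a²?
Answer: -7176/101 ≈ -71.050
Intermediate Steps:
B(a) = 3 - a²
y = 7176 (y = ((3 - 1*22²) + 297)*(-11 - 28) = ((3 - 1*484) + 297)*(-39) = ((3 - 484) + 297)*(-39) = (-481 + 297)*(-39) = -184*(-39) = 7176)
y/(-101) = 7176/(-101) = 7176*(-1/101) = -7176/101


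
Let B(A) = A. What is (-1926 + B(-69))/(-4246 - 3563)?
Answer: 35/137 ≈ 0.25547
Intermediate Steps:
(-1926 + B(-69))/(-4246 - 3563) = (-1926 - 69)/(-4246 - 3563) = -1995/(-7809) = -1995*(-1/7809) = 35/137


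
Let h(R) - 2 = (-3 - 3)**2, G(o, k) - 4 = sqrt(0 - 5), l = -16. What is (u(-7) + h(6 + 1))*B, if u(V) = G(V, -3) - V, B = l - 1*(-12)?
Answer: -196 - 4*I*sqrt(5) ≈ -196.0 - 8.9443*I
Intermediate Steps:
G(o, k) = 4 + I*sqrt(5) (G(o, k) = 4 + sqrt(0 - 5) = 4 + sqrt(-5) = 4 + I*sqrt(5))
B = -4 (B = -16 - 1*(-12) = -16 + 12 = -4)
u(V) = 4 - V + I*sqrt(5) (u(V) = (4 + I*sqrt(5)) - V = 4 - V + I*sqrt(5))
h(R) = 38 (h(R) = 2 + (-3 - 3)**2 = 2 + (-6)**2 = 2 + 36 = 38)
(u(-7) + h(6 + 1))*B = ((4 - 1*(-7) + I*sqrt(5)) + 38)*(-4) = ((4 + 7 + I*sqrt(5)) + 38)*(-4) = ((11 + I*sqrt(5)) + 38)*(-4) = (49 + I*sqrt(5))*(-4) = -196 - 4*I*sqrt(5)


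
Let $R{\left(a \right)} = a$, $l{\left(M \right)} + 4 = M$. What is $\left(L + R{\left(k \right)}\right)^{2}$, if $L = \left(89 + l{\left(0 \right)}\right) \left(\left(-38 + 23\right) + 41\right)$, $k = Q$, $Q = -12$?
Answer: $4831204$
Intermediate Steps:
$k = -12$
$l{\left(M \right)} = -4 + M$
$L = 2210$ ($L = \left(89 + \left(-4 + 0\right)\right) \left(\left(-38 + 23\right) + 41\right) = \left(89 - 4\right) \left(-15 + 41\right) = 85 \cdot 26 = 2210$)
$\left(L + R{\left(k \right)}\right)^{2} = \left(2210 - 12\right)^{2} = 2198^{2} = 4831204$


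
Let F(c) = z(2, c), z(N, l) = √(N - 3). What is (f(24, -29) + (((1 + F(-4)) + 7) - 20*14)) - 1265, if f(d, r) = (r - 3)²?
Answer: -513 + I ≈ -513.0 + 1.0*I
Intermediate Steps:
f(d, r) = (-3 + r)²
z(N, l) = √(-3 + N)
F(c) = I (F(c) = √(-3 + 2) = √(-1) = I)
(f(24, -29) + (((1 + F(-4)) + 7) - 20*14)) - 1265 = ((-3 - 29)² + (((1 + I) + 7) - 20*14)) - 1265 = ((-32)² + ((8 + I) - 280)) - 1265 = (1024 + (-272 + I)) - 1265 = (752 + I) - 1265 = -513 + I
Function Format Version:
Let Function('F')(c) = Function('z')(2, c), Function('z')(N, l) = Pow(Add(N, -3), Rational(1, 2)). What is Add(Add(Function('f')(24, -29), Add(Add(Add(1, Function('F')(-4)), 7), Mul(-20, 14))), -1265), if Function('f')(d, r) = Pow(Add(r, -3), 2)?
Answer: Add(-513, I) ≈ Add(-513.00, Mul(1.0000, I))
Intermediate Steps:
Function('f')(d, r) = Pow(Add(-3, r), 2)
Function('z')(N, l) = Pow(Add(-3, N), Rational(1, 2))
Function('F')(c) = I (Function('F')(c) = Pow(Add(-3, 2), Rational(1, 2)) = Pow(-1, Rational(1, 2)) = I)
Add(Add(Function('f')(24, -29), Add(Add(Add(1, Function('F')(-4)), 7), Mul(-20, 14))), -1265) = Add(Add(Pow(Add(-3, -29), 2), Add(Add(Add(1, I), 7), Mul(-20, 14))), -1265) = Add(Add(Pow(-32, 2), Add(Add(8, I), -280)), -1265) = Add(Add(1024, Add(-272, I)), -1265) = Add(Add(752, I), -1265) = Add(-513, I)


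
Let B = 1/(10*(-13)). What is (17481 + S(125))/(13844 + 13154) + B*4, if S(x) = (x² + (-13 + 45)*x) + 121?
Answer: 2365759/1754870 ≈ 1.3481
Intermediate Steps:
B = -1/130 (B = 1/(-130) = -1/130 ≈ -0.0076923)
S(x) = 121 + x² + 32*x (S(x) = (x² + 32*x) + 121 = 121 + x² + 32*x)
(17481 + S(125))/(13844 + 13154) + B*4 = (17481 + (121 + 125² + 32*125))/(13844 + 13154) - 1/130*4 = (17481 + (121 + 15625 + 4000))/26998 - 2/65 = (17481 + 19746)*(1/26998) - 2/65 = 37227*(1/26998) - 2/65 = 37227/26998 - 2/65 = 2365759/1754870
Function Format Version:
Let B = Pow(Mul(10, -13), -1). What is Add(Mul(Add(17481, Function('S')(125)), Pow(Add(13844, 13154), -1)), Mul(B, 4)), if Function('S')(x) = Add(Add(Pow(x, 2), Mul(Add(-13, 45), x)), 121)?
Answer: Rational(2365759, 1754870) ≈ 1.3481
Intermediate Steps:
B = Rational(-1, 130) (B = Pow(-130, -1) = Rational(-1, 130) ≈ -0.0076923)
Function('S')(x) = Add(121, Pow(x, 2), Mul(32, x)) (Function('S')(x) = Add(Add(Pow(x, 2), Mul(32, x)), 121) = Add(121, Pow(x, 2), Mul(32, x)))
Add(Mul(Add(17481, Function('S')(125)), Pow(Add(13844, 13154), -1)), Mul(B, 4)) = Add(Mul(Add(17481, Add(121, Pow(125, 2), Mul(32, 125))), Pow(Add(13844, 13154), -1)), Mul(Rational(-1, 130), 4)) = Add(Mul(Add(17481, Add(121, 15625, 4000)), Pow(26998, -1)), Rational(-2, 65)) = Add(Mul(Add(17481, 19746), Rational(1, 26998)), Rational(-2, 65)) = Add(Mul(37227, Rational(1, 26998)), Rational(-2, 65)) = Add(Rational(37227, 26998), Rational(-2, 65)) = Rational(2365759, 1754870)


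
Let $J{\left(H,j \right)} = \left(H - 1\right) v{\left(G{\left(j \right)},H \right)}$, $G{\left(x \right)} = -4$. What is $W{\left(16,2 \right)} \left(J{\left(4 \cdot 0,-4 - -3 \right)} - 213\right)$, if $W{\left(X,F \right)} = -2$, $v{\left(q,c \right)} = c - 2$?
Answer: $422$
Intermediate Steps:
$v{\left(q,c \right)} = -2 + c$ ($v{\left(q,c \right)} = c - 2 = -2 + c$)
$J{\left(H,j \right)} = \left(-1 + H\right) \left(-2 + H\right)$ ($J{\left(H,j \right)} = \left(H - 1\right) \left(-2 + H\right) = \left(-1 + H\right) \left(-2 + H\right)$)
$W{\left(16,2 \right)} \left(J{\left(4 \cdot 0,-4 - -3 \right)} - 213\right) = - 2 \left(\left(-1 + 4 \cdot 0\right) \left(-2 + 4 \cdot 0\right) - 213\right) = - 2 \left(\left(-1 + 0\right) \left(-2 + 0\right) - 213\right) = - 2 \left(\left(-1\right) \left(-2\right) - 213\right) = - 2 \left(2 - 213\right) = \left(-2\right) \left(-211\right) = 422$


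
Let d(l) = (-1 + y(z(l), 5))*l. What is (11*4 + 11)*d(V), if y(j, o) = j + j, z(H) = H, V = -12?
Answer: 16500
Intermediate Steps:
y(j, o) = 2*j
d(l) = l*(-1 + 2*l) (d(l) = (-1 + 2*l)*l = l*(-1 + 2*l))
(11*4 + 11)*d(V) = (11*4 + 11)*(-12*(-1 + 2*(-12))) = (44 + 11)*(-12*(-1 - 24)) = 55*(-12*(-25)) = 55*300 = 16500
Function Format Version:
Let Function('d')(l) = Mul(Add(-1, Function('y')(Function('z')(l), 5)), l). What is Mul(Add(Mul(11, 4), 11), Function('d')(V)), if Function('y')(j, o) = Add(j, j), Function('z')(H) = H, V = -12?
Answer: 16500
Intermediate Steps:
Function('y')(j, o) = Mul(2, j)
Function('d')(l) = Mul(l, Add(-1, Mul(2, l))) (Function('d')(l) = Mul(Add(-1, Mul(2, l)), l) = Mul(l, Add(-1, Mul(2, l))))
Mul(Add(Mul(11, 4), 11), Function('d')(V)) = Mul(Add(Mul(11, 4), 11), Mul(-12, Add(-1, Mul(2, -12)))) = Mul(Add(44, 11), Mul(-12, Add(-1, -24))) = Mul(55, Mul(-12, -25)) = Mul(55, 300) = 16500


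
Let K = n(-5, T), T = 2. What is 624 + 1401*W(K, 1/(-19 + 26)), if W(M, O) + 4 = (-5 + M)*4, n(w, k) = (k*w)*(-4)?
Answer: 191160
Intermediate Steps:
n(w, k) = -4*k*w
K = 40 (K = -4*2*(-5) = 40)
W(M, O) = -24 + 4*M (W(M, O) = -4 + (-5 + M)*4 = -4 + (-20 + 4*M) = -24 + 4*M)
624 + 1401*W(K, 1/(-19 + 26)) = 624 + 1401*(-24 + 4*40) = 624 + 1401*(-24 + 160) = 624 + 1401*136 = 624 + 190536 = 191160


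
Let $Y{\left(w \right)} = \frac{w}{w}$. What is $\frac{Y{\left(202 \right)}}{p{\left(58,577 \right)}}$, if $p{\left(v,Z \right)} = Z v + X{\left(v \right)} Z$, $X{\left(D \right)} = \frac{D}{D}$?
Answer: $\frac{1}{34043} \approx 2.9375 \cdot 10^{-5}$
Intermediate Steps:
$X{\left(D \right)} = 1$
$p{\left(v,Z \right)} = Z + Z v$ ($p{\left(v,Z \right)} = Z v + 1 Z = Z v + Z = Z + Z v$)
$Y{\left(w \right)} = 1$
$\frac{Y{\left(202 \right)}}{p{\left(58,577 \right)}} = 1 \frac{1}{577 \left(1 + 58\right)} = 1 \frac{1}{577 \cdot 59} = 1 \cdot \frac{1}{34043} = \frac{1}{34043}$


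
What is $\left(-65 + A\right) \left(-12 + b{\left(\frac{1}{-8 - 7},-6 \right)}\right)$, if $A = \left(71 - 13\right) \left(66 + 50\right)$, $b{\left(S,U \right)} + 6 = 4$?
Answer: $-93282$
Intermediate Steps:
$b{\left(S,U \right)} = -2$ ($b{\left(S,U \right)} = -6 + 4 = -2$)
$A = 6728$ ($A = 58 \cdot 116 = 6728$)
$\left(-65 + A\right) \left(-12 + b{\left(\frac{1}{-8 - 7},-6 \right)}\right) = \left(-65 + 6728\right) \left(-12 - 2\right) = 6663 \left(-14\right) = -93282$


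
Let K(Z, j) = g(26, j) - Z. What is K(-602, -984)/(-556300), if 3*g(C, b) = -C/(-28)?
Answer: -25297/23364600 ≈ -0.0010827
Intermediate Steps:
g(C, b) = C/84 (g(C, b) = (-C/(-28))/3 = (-C*(-1)/28)/3 = (-(-1)*C/28)/3 = (C/28)/3 = C/84)
K(Z, j) = 13/42 - Z (K(Z, j) = (1/84)*26 - Z = 13/42 - Z)
K(-602, -984)/(-556300) = (13/42 - 1*(-602))/(-556300) = (13/42 + 602)*(-1/556300) = (25297/42)*(-1/556300) = -25297/23364600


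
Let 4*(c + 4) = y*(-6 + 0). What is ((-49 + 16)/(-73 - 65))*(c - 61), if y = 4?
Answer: -781/46 ≈ -16.978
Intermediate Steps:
c = -10 (c = -4 + (4*(-6 + 0))/4 = -4 + (4*(-6))/4 = -4 + (1/4)*(-24) = -4 - 6 = -10)
((-49 + 16)/(-73 - 65))*(c - 61) = ((-49 + 16)/(-73 - 65))*(-10 - 61) = -33/(-138)*(-71) = -33*(-1/138)*(-71) = (11/46)*(-71) = -781/46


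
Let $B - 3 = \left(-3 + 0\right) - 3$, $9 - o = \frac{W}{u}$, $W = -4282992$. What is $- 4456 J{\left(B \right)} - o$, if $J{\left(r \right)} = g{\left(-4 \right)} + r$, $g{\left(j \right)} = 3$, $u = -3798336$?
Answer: $- \frac{622959}{79132} \approx -7.8724$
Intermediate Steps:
$o = \frac{622959}{79132}$ ($o = 9 - - \frac{4282992}{-3798336} = 9 - \left(-4282992\right) \left(- \frac{1}{3798336}\right) = 9 - \frac{89229}{79132} = \frac{622959}{79132} \approx 7.8724$)
$B = -3$ ($B = 3 + \left(\left(-3 + 0\right) - 3\right) = 3 - 6 = -3$)
$J{\left(r \right)} = 3 + r$
$- 4456 J{\left(B \right)} - o = - 4456 \left(3 - 3\right) - \frac{622959}{79132} = \left(-4456\right) 0 - \frac{622959}{79132} = 0 - \frac{622959}{79132} = - \frac{622959}{79132}$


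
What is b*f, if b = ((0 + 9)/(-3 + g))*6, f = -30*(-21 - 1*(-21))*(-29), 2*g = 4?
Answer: 0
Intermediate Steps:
g = 2 (g = (½)*4 = 2)
f = 0 (f = -30*(-21 + 21)*(-29) = -30*0*(-29) = 0*(-29) = 0)
b = -54 (b = ((0 + 9)/(-3 + 2))*6 = (9/(-1))*6 = (9*(-1))*6 = -9*6 = -54)
b*f = -54*0 = 0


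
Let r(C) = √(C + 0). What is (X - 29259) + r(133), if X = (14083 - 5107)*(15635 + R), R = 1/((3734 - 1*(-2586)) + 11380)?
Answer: 206957989723/1475 + √133 ≈ 1.4031e+8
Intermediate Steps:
R = 1/17700 (R = 1/((3734 + 2586) + 11380) = 1/(6320 + 11380) = 1/17700 ≈ 5.6497e-5)
r(C) = √C
X = 207001146748/1475 (X = (14083 - 5107)*(15635 + 1/17700) = 8976*(276739501/17700) = 207001146748/1475 ≈ 1.4034e+8)
(X - 29259) + r(133) = (207001146748/1475 - 29259) + √133 = 206957989723/1475 + √133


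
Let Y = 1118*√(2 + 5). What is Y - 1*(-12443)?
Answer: 12443 + 1118*√7 ≈ 15401.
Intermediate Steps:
Y = 1118*√7 ≈ 2957.9
Y - 1*(-12443) = 1118*√7 - 1*(-12443) = 1118*√7 + 12443 = 12443 + 1118*√7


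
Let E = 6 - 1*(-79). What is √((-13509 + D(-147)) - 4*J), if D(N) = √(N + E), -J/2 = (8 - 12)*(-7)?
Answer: √(-13285 + I*√62) ≈ 0.0342 + 115.26*I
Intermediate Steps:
J = -56 (J = -2*(8 - 12)*(-7) = -(-8)*(-7) = -2*28 = -56)
E = 85 (E = 6 + 79 = 85)
D(N) = √(85 + N) (D(N) = √(N + 85) = √(85 + N))
√((-13509 + D(-147)) - 4*J) = √((-13509 + √(85 - 147)) - 4*(-56)) = √((-13509 + √(-62)) + 224) = √((-13509 + I*√62) + 224) = √(-13285 + I*√62)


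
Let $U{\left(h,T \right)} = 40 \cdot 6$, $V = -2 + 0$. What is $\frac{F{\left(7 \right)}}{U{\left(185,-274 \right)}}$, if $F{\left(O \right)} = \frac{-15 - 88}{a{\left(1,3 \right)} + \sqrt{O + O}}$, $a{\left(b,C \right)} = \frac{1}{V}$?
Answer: $- \frac{103}{6600} - \frac{103 \sqrt{14}}{3300} \approx -0.13239$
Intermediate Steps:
$V = -2$
$U{\left(h,T \right)} = 240$
$a{\left(b,C \right)} = - \frac{1}{2}$ ($a{\left(b,C \right)} = \frac{1}{-2} = - \frac{1}{2}$)
$F{\left(O \right)} = - \frac{103}{- \frac{1}{2} + \sqrt{2} \sqrt{O}}$ ($F{\left(O \right)} = \frac{-15 - 88}{- \frac{1}{2} + \sqrt{O + O}} = - \frac{103}{- \frac{1}{2} + \sqrt{2 O}} = - \frac{103}{- \frac{1}{2} + \sqrt{2} \sqrt{O}}$)
$\frac{F{\left(7 \right)}}{U{\left(185,-274 \right)}} = \frac{\left(-206\right) \frac{1}{-1 + 2 \sqrt{2} \sqrt{7}}}{240} = - \frac{206}{-1 + 2 \sqrt{14}} \cdot \frac{1}{240} = - \frac{103}{120 \left(-1 + 2 \sqrt{14}\right)}$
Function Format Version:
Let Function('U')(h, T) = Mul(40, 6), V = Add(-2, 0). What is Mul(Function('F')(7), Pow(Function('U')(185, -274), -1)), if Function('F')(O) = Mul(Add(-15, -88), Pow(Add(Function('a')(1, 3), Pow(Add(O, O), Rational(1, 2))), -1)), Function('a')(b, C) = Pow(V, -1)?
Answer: Add(Rational(-103, 6600), Mul(Rational(-103, 3300), Pow(14, Rational(1, 2)))) ≈ -0.13239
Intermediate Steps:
V = -2
Function('U')(h, T) = 240
Function('a')(b, C) = Rational(-1, 2) (Function('a')(b, C) = Pow(-2, -1) = Rational(-1, 2))
Function('F')(O) = Mul(-103, Pow(Add(Rational(-1, 2), Mul(Pow(2, Rational(1, 2)), Pow(O, Rational(1, 2)))), -1)) (Function('F')(O) = Mul(Add(-15, -88), Pow(Add(Rational(-1, 2), Pow(Add(O, O), Rational(1, 2))), -1)) = Mul(-103, Pow(Add(Rational(-1, 2), Pow(Mul(2, O), Rational(1, 2))), -1)) = Mul(-103, Pow(Add(Rational(-1, 2), Mul(Pow(2, Rational(1, 2)), Pow(O, Rational(1, 2)))), -1)))
Mul(Function('F')(7), Pow(Function('U')(185, -274), -1)) = Mul(Mul(-206, Pow(Add(-1, Mul(2, Pow(2, Rational(1, 2)), Pow(7, Rational(1, 2)))), -1)), Pow(240, -1)) = Mul(Mul(-206, Pow(Add(-1, Mul(2, Pow(14, Rational(1, 2)))), -1)), Rational(1, 240)) = Mul(Rational(-103, 120), Pow(Add(-1, Mul(2, Pow(14, Rational(1, 2)))), -1))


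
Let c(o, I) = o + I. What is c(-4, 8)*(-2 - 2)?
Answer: -16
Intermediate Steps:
c(o, I) = I + o
c(-4, 8)*(-2 - 2) = (8 - 4)*(-2 - 2) = 4*(-4) = -16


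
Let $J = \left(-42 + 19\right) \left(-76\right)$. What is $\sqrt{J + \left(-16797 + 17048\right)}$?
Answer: $\sqrt{1999} \approx 44.71$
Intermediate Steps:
$J = 1748$ ($J = \left(-23\right) \left(-76\right) = 1748$)
$\sqrt{J + \left(-16797 + 17048\right)} = \sqrt{1748 + \left(-16797 + 17048\right)} = \sqrt{1748 + 251} = \sqrt{1999}$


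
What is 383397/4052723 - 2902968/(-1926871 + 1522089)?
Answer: 5960058693159/820234660693 ≈ 7.2663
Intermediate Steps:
383397/4052723 - 2902968/(-1926871 + 1522089) = 383397*(1/4052723) - 2902968/(-404782) = 383397/4052723 - 2902968*(-1/404782) = 383397/4052723 + 1451484/202391 = 5960058693159/820234660693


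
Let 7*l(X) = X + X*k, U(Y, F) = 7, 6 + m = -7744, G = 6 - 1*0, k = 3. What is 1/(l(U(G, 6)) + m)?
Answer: -1/7746 ≈ -0.00012910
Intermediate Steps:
G = 6 (G = 6 + 0 = 6)
m = -7750 (m = -6 - 7744 = -7750)
l(X) = 4*X/7 (l(X) = (X + X*3)/7 = (X + 3*X)/7 = (4*X)/7 = 4*X/7)
1/(l(U(G, 6)) + m) = 1/((4/7)*7 - 7750) = 1/(4 - 7750) = 1/(-7746) = -1/7746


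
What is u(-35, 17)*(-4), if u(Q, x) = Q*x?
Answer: 2380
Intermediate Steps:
u(-35, 17)*(-4) = -35*17*(-4) = -595*(-4) = 2380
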